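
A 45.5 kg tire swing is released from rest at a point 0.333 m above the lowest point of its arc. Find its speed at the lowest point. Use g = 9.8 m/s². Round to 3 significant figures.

v = 2.55 m/s

Equating total energy at the two states: mgh = ½mv²
v = √(2gh) = √(2 × 9.8 × 0.333) = √6.5268 = 2.555 m/s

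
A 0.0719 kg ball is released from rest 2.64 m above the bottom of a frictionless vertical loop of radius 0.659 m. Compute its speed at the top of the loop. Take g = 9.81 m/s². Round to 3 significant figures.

v = 5.09 m/s

Energy conservation: mgh = ½mv_top² + mg(2r)
v_top² = 2g(h − 2r) = 2(9.81)(2.64 − 1.318) = 25.94
v_top = 5.093 m/s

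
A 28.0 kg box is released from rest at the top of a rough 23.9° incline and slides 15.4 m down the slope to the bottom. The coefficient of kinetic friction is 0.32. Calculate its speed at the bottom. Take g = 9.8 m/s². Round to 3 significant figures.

v = 5.83 m/s

Energy: mgh = ½mv² + W_f, with h = L sinθ and W_f = μ_k (mg cosθ) L
mgh = mgL sinθ = (28.0)(9.8)(15.4)sin23.9° = 1712.0 J
W_f = μ_k mg cosθ · L = (0.32)(28.0)(9.8)cos23.9°·15.4 = 1236 J
½mv² = 1712.0 − 1236 = 475.74 J
v = √(2 × 475.74/28.0) = 5.829 m/s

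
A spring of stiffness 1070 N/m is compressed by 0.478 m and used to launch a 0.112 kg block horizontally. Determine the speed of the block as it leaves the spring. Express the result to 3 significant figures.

The block leaves the spring when the spring is at natural length, so ½kx² = ½mv²
v = x√(k/m) = 0.478 × √(1070/0.112) = 46.72 m/s

v = 46.7 m/s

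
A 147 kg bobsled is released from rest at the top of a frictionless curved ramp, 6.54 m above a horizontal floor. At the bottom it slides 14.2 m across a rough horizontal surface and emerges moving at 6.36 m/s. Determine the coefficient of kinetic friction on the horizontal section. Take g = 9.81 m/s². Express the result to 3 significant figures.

μ_k = 0.315

Applying the work–energy principle:
mgh = ½mv² + μ_k m g d
mgh = 9431.1 J; ½mv² = 2973.0 J
W_f = 9431.1 − 2973.0 = 6458 J
μ_k = W_f/(mg·d) = 6458/(1442 × 14.2) = 0.3154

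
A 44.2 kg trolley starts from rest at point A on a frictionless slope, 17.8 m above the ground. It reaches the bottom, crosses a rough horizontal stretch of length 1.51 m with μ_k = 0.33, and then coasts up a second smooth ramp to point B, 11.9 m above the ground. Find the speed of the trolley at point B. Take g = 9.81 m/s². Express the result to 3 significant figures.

v = 10.3 m/s

Energy at A: mgh₁ = (44.2)(9.81)(17.8) = 7718.1 J
Friction loss: W_f = μ_k mg d = 216.1 J
At B: ½mv² + mgh₂ = mgh₁ − W_f
½mv² = 7718.1 − 216.1 − 5159.9 = 2342.2 J
v = √(2 × 2342.2/44.2) = 10.29 m/s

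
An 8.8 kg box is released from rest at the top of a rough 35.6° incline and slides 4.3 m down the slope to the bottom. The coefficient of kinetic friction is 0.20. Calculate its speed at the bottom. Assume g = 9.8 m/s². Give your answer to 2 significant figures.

v = 5.9 m/s

Work–energy: mg(L sinθ) − μ_k(mg cosθ)L = ½mv²
mgh = mgL sinθ = (8.8)(9.8)(4.3)sin35.6° = 215.87 J
W_f = μ_k mg cosθ · L = (0.20)(8.8)(9.8)cos35.6°·4.3 = 60.30 J
½mv² = 215.87 − 60.30 = 155.57 J
v = √(2 × 155.57/8.8) = 5.946 m/s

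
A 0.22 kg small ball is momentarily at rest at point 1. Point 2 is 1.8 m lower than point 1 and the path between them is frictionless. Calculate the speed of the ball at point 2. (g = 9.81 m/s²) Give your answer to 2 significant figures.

v = 5.9 m/s

Equating total energy at the two states: mgh = ½mv²
v = √(2gh) = √(2 × 9.81 × 1.8) = √35.316 = 5.943 m/s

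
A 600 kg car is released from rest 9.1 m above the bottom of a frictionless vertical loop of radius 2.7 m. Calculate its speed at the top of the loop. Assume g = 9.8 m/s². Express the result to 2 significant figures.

v = 8.5 m/s

Energy conservation: mgh = ½mv_top² + mg(2r)
v_top² = 2g(h − 2r) = 2(9.8)(9.1 − 5.400) = 72.52
v_top = 8.516 m/s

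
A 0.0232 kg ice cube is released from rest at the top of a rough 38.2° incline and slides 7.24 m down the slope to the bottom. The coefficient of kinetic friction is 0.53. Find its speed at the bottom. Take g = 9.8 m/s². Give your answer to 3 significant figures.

Taking the bottom as reference, mgh = ½mv² + μ_k N L with h = L sinθ, N = mg cosθ:
mgh = mgL sinθ = (0.0232)(9.8)(7.24)sin38.2° = 1.0180 J
W_f = μ_k mg cosθ · L = (0.53)(0.0232)(9.8)cos38.2°·7.24 = 0.6856 J
½mv² = 1.0180 − 0.6856 = 0.33235 J
v = √(2 × 0.33235/0.0232) = 5.353 m/s

v = 5.35 m/s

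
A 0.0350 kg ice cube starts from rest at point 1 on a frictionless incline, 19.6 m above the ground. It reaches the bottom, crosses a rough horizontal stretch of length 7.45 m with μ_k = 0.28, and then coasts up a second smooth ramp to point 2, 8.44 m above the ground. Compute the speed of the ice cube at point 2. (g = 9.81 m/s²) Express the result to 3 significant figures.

Energy at 1: mgh₁ = (0.0350)(9.81)(19.6) = 6.7297 J
Friction loss: W_f = μ_k mg d = 0.7162 J
At 2: ½mv² + mgh₂ = mgh₁ − W_f
½mv² = 6.7297 − 0.7162 − 2.8979 = 3.1156 J
v = √(2 × 3.1156/0.0350) = 13.34 m/s

v = 13.3 m/s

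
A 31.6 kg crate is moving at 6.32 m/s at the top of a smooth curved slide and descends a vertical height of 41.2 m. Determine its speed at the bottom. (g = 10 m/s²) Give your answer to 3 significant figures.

v = 29.4 m/s

Mechanical energy is conserved (no friction): ½mv₀² + mgh = ½mv²
v² = v₀² + 2gh = (6.32)² + 2(10)(41.2) = 863.94
v = √863.94 = 29.39 m/s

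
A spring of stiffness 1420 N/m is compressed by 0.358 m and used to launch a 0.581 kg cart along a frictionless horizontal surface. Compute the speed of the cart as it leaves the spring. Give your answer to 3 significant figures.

v = 17.7 m/s

Conservation of energy: ½kx² = ½mv²
v = x√(k/m) = 0.358 × √(1420/0.581) = 17.70 m/s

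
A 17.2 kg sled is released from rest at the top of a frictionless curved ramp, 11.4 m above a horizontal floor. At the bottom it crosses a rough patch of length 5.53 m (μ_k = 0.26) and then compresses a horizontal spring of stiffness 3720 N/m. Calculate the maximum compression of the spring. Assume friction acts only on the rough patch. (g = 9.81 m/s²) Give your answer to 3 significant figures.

x = 0.951 m

Initial energy: E₁ = mgh = (17.2)(9.81)(11.4) = 1923.5 J
Friction removes W_f = μ_k mg d = (0.26)(17.2)(9.81)(5.53) = 242.6 J
Energy reaching the spring: E = 1923.5 − 242.6 = 1680.9 J
At max compression ½kx² = E ⇒ x = √(2E/k) = √(2 × 1680.9/3720) = 0.9506 m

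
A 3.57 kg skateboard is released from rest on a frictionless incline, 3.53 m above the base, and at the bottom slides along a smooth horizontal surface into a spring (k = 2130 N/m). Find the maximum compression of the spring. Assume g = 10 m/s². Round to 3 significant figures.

x = 0.344 m

Energy conservation (no friction) from release to max compression: mgh = ½kx²
x = √(2mgh/k) = √(2 × 3.57 × 10 × 3.53 / 2130) = 0.3440 m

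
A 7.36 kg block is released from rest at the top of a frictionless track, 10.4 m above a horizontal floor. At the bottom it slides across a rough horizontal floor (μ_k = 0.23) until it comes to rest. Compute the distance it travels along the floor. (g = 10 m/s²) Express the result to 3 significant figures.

d = 45.2 m

Applying the work–energy principle:
At rest all PE has been dissipated by friction: mgh = μ_k m g d
d = h/μ_k = 10.4/0.23 = 45.22 m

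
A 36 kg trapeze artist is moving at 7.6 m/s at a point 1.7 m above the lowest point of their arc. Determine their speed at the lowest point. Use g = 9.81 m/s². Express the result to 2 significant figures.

Mechanical energy is conserved (no friction): ½mv₀² + mgh = ½mv²
v² = v₀² + 2gh = (7.6)² + 2(9.81)(1.7) = 91.114
v = √91.114 = 9.545 m/s

v = 9.5 m/s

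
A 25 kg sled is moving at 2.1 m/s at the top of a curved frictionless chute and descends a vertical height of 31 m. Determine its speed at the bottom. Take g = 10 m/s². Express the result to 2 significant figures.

v = 25 m/s

By conservation of mechanical energy, ½mv₀² + mgh = ½mv²
v² = v₀² + 2gh = (2.1)² + 2(10)(31) = 624.41
v = √624.41 = 24.99 m/s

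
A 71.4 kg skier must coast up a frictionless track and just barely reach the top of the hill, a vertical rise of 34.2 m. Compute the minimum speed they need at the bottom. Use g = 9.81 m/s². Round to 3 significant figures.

v = 25.9 m/s

At the top they are momentarily at rest, so all KE converts to PE: ½mv² = mgh
v = √(2gh) = √(2 × 9.81 × 34.2) = 25.90 m/s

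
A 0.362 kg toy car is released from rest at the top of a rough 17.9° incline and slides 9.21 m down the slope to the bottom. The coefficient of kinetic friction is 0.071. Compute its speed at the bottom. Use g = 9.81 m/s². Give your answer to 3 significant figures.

v = 6.58 m/s

Energy: mgh = ½mv² + W_f, with h = L sinθ and W_f = μ_k (mg cosθ) L
mgh = mgL sinθ = (0.362)(9.81)(9.21)sin17.9° = 10.053 J
W_f = μ_k mg cosθ · L = (0.071)(0.362)(9.81)cos17.9°·9.21 = 2.210 J
½mv² = 10.053 − 2.210 = 7.8429 J
v = √(2 × 7.8429/0.362) = 6.583 m/s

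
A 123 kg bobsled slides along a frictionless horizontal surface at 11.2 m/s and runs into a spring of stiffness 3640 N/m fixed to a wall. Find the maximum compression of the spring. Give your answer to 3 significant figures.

x = 2.06 m

Conservation of energy between contact and max compression: ½mv² = ½kx²
x = v√(m/k) = 11.2 × √(123/3640) = 2.059 m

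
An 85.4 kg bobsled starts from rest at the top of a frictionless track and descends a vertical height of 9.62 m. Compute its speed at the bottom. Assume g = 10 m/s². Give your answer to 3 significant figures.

Energy conservation between the two points: mgh = ½mv²
v = √(2gh) = √(2 × 10 × 9.62) = √192.40 = 13.87 m/s

v = 13.9 m/s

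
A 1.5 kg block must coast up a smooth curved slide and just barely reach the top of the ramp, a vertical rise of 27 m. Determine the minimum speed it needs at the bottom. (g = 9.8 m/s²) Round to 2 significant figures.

At the top it is momentarily at rest, so all KE converts to PE: ½mv² = mgh
v = √(2gh) = √(2 × 9.8 × 27) = 23.00 m/s

v = 23 m/s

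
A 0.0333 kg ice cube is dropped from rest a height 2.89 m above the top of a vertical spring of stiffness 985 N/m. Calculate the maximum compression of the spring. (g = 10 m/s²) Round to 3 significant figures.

Take the reference level at the top of the uncompressed spring. At max compression the cube has fallen H + x and is momentarily at rest:
mg(H + x) = ½kx²
½(985)x² − (0.0333)(10)x − (0.0333)(10)(2.89) = 0
492.5x² − 0.3330x − 0.9624 = 0
x = [0.3330 + √(0.1109 + 1895.9)]/(2 × 492.5) = 0.04454 m

x = 0.0445 m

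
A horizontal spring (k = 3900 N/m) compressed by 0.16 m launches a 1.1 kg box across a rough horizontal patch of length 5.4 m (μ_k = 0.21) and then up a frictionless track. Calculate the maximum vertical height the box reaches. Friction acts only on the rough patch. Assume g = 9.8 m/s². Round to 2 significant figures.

Spring energy: E₀ = ½kx² = ½(3900)(0.16)² = 49.920 J
Friction: W_f = μ_k mg d = (0.21)(1.1)(9.8)(5.4) = 12.22 J
Energy at base of ramp: E = 49.920 − 12.22 = 37.695 J
At max height all remaining energy is PE: mgh = E ⇒ h = E/(mg) = 37.695/(1.1 × 9.8) = 3.497 m

h = 3.5 m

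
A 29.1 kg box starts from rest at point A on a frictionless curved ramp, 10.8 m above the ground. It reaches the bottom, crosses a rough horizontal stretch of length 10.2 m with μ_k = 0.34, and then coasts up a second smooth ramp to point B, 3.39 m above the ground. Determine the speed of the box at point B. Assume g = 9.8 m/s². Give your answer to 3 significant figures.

v = 8.79 m/s

Energy at A: mgh₁ = (29.1)(9.8)(10.8) = 3079.9 J
Friction loss: W_f = μ_k mg d = 989.0 J
At B: ½mv² + mgh₂ = mgh₁ − W_f
½mv² = 3079.9 − 989.0 − 966.76 = 1124.2 J
v = √(2 × 1124.2/29.1) = 8.790 m/s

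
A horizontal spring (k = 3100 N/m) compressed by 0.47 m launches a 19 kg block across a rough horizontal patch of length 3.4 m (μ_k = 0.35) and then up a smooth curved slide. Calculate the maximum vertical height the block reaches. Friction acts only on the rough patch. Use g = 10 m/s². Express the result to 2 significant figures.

h = 0.61 m

Spring energy: E₀ = ½kx² = ½(3100)(0.47)² = 342.39 J
Friction: W_f = μ_k mg d = (0.35)(19)(10)(3.4) = 226.1 J
Energy at base of ramp: E = 342.39 − 226.1 = 116.29 J
At max height all remaining energy is PE: mgh = E ⇒ h = E/(mg) = 116.29/(19 × 10) = 0.6121 m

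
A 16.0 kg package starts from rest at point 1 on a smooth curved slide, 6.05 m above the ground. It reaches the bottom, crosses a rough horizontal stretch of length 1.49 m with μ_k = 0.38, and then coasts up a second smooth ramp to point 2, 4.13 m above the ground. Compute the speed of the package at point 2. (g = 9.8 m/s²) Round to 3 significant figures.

v = 5.15 m/s

Energy at 1: mgh₁ = (16.0)(9.8)(6.05) = 948.64 J
Friction loss: W_f = μ_k mg d = 88.78 J
At 2: ½mv² + mgh₂ = mgh₁ − W_f
½mv² = 948.64 − 88.78 − 647.58 = 212.28 J
v = √(2 × 212.28/16.0) = 5.151 m/s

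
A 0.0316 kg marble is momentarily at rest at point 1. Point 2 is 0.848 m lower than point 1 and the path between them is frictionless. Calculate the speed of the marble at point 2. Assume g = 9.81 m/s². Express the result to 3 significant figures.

Mechanical energy is conserved (no friction): mgh = ½mv²
The mass cancels from both sides.
v = √(2gh) = √(2 × 9.81 × 0.848) = √16.638 = 4.079 m/s

v = 4.08 m/s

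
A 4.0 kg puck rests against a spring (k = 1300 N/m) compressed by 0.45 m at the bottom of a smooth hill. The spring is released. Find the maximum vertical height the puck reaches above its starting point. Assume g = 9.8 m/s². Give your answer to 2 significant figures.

Energy conservation from release to the highest point: ½kx² = mgh
h = kx²/(2mg) = (1300)(0.45)²/(2 × 4.0 × 9.8) = 3.358 m

h = 3.4 m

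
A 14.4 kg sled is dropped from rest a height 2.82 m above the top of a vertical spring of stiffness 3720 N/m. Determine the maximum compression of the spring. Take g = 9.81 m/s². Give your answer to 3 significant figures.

x = 0.502 m

Let x be the compression. The total drop is H + x, and the sled is instantaneously at rest at max compression, so energy conservation gives:
mg(H + x) = ½kx²
½(3720)x² − (14.4)(9.81)x − (14.4)(9.81)(2.82) = 0
1860x² − 141.3x − 398.4 = 0
x = [141.3 + √(19956 + 2.9638e+06)]/(2 × 1860) = 0.5023 m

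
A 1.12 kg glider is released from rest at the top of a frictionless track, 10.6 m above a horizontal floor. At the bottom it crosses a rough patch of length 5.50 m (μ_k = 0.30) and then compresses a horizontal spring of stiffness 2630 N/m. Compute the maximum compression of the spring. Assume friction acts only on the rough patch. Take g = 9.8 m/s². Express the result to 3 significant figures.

x = 0.273 m

Initial energy: E₁ = mgh = (1.12)(9.8)(10.6) = 116.35 J
Friction removes W_f = μ_k mg d = (0.30)(1.12)(9.8)(5.50) = 18.11 J
Energy reaching the spring: E = 116.35 − 18.11 = 98.235 J
At max compression ½kx² = E ⇒ x = √(2E/k) = √(2 × 98.235/2630) = 0.2733 m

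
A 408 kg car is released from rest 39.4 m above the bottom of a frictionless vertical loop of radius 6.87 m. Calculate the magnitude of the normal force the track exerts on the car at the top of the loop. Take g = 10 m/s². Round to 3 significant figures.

N = 26400 N

Energy from release to top (height 2r): mgh = ½mv_top² + mg(2r)
v_top² = 2g(h − 2r) = 2(10)(39.4 − 13.74) = 513.20 m²/s²
At the top, both N and weight point toward the centre: N + mg = mv_top²/r
N = m(v_top²/r − g) = 408(513.20/6.87 − 10) = 26398 N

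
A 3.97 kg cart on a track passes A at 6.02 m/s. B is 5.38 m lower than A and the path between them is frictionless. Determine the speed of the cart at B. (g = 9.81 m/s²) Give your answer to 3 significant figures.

Energy conservation between the two points: ½mv₀² + mgh = ½mv²
v² = v₀² + 2gh = (6.02)² + 2(9.81)(5.38) = 141.80
v = √141.80 = 11.91 m/s

v = 11.9 m/s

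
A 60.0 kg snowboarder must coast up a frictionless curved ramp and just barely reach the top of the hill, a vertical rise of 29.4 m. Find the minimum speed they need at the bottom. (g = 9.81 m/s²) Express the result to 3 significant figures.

v = 24.0 m/s

At the top they are momentarily at rest, so all KE converts to PE: ½mv² = mgh
v = √(2gh) = √(2 × 9.81 × 29.4) = 24.02 m/s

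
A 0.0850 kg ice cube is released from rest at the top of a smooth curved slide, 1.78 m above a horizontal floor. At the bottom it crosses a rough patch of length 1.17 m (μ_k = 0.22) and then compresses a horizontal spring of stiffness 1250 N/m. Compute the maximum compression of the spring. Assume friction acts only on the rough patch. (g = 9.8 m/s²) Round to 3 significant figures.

Initial energy: E₁ = mgh = (0.0850)(9.8)(1.78) = 1.4827 J
Friction removes W_f = μ_k mg d = (0.22)(0.0850)(9.8)(1.17) = 0.2144 J
Energy reaching the spring: E = 1.4827 − 0.2144 = 1.2683 J
At max compression ½kx² = E ⇒ x = √(2E/k) = √(2 × 1.2683/1250) = 0.04505 m

x = 0.0450 m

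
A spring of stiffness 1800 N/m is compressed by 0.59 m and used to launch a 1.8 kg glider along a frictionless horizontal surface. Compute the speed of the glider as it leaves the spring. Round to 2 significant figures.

Spring PE converts entirely to kinetic energy: ½kx² = ½mv²
v = x√(k/m) = 0.59 × √(1800/1.8) = 18.66 m/s

v = 19 m/s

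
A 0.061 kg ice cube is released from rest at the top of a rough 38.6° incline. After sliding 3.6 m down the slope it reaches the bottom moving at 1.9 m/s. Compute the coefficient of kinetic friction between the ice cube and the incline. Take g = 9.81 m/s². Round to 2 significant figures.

μ_k = 0.73

Energy balance down the incline: mg L sinθ − ½mv² = μ_k (mg cosθ) L
mgL sinθ = 1.3440 J; ½mv² = 0.11010 J
W_f = 1.3440 − 0.11010 = 1.234 J
μ_k = W_f/(mg cosθ · L) = 1.234/(0.4677 × 3.6) = 0.7329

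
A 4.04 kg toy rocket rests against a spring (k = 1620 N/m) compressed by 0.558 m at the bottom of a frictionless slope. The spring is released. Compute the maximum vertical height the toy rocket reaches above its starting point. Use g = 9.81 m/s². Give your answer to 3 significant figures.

All spring PE becomes gravitational PE at the highest point: ½kx² = mgh
h = kx²/(2mg) = (1620)(0.558)²/(2 × 4.04 × 9.81) = 6.364 m

h = 6.36 m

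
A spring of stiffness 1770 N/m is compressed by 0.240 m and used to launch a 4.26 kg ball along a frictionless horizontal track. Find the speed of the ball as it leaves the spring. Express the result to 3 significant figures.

v = 4.89 m/s

The ball leaves the spring when the spring is at natural length, so ½kx² = ½mv²
v = x√(k/m) = 0.240 × √(1770/4.26) = 4.892 m/s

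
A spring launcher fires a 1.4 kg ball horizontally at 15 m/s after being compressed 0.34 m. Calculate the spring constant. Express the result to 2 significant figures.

Spring PE at full compression equals KE at release: ½kx² = ½mv²
k = mv²/x² = (1.4)(15)²/(0.34)² = 2725 N/m

k = 2700 N/m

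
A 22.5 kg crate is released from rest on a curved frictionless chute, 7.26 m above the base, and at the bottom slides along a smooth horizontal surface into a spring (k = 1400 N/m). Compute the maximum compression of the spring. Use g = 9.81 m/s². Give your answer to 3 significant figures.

x = 1.51 m

At max compression the crate is momentarily at rest: mgh = ½kx²
x = √(2mgh/k) = √(2 × 22.5 × 9.81 × 7.26 / 1400) = 1.513 m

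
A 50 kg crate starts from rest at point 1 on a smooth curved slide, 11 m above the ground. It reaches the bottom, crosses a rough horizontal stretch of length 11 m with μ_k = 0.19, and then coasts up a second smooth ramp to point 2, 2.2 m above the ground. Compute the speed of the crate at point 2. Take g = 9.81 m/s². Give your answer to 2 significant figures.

v = 11 m/s

Energy at 1: mgh₁ = (50)(9.81)(11) = 5395.5 J
Friction loss: W_f = μ_k mg d = 1025 J
At 2: ½mv² + mgh₂ = mgh₁ − W_f
½mv² = 5395.5 − 1025 − 1079.1 = 3291.3 J
v = √(2 × 3291.3/50) = 11.47 m/s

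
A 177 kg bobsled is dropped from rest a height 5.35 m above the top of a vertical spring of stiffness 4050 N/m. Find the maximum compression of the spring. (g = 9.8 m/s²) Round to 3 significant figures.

Take the reference level at the top of the uncompressed spring. At max compression the bobsled has fallen H + x and is momentarily at rest:
mg(H + x) = ½kx²
½(4050)x² − (177)(9.8)x − (177)(9.8)(5.35) = 0
2025x² − 1735x − 9280 = 0
x = [1735 + √(3.009e+06 + 7.5169e+07)]/(2 × 2025) = 2.611 m

x = 2.61 m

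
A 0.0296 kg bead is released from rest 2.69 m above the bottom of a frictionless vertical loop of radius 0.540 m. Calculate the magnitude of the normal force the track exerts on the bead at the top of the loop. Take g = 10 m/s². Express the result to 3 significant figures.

N = 1.47 N

Energy from release to top (height 2r): mgh = ½mv_top² + mg(2r)
v_top² = 2g(h − 2r) = 2(10)(2.69 − 1.080) = 32.200 m²/s²
At the top, both N and weight point toward the centre: N + mg = mv_top²/r
N = m(v_top²/r − g) = 0.0296(32.200/0.540 − 10) = 1.469 N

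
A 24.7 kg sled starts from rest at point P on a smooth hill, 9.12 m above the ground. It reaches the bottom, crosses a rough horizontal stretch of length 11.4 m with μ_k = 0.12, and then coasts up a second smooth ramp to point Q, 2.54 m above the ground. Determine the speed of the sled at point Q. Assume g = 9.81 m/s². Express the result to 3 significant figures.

v = 10.1 m/s

Energy at P: mgh₁ = (24.7)(9.81)(9.12) = 2209.8 J
Friction loss: W_f = μ_k mg d = 331.5 J
At Q: ½mv² + mgh₂ = mgh₁ − W_f
½mv² = 2209.8 − 331.5 − 615.46 = 1262.9 J
v = √(2 × 1262.9/24.7) = 10.11 m/s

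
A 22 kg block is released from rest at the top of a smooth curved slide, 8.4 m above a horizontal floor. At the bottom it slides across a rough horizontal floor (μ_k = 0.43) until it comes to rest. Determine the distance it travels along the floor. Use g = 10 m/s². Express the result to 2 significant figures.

d = 20 m

Energy at the top = energy at the end + work done against friction:
At rest all PE has been dissipated by friction: mgh = μ_k m g d
d = h/μ_k = 8.4/0.43 = 19.53 m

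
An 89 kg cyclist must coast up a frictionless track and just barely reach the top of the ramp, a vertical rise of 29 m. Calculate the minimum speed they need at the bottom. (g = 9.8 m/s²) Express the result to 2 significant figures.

At the top they are momentarily at rest, so all KE converts to PE: ½mv² = mgh
v = √(2gh) = √(2 × 9.8 × 29) = 23.84 m/s

v = 24 m/s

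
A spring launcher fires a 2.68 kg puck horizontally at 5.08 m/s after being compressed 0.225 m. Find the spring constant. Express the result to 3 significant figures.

k = 1370 N/m

½kx² = ½mv²
k = mv²/x² = (2.68)(5.08)²/(0.225)² = 1366 N/m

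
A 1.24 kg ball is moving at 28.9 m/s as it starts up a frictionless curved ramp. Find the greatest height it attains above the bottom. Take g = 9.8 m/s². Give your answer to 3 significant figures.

h = 42.6 m

By energy conservation, ½mv² = mgh
h = v²/(2g) = 28.9²/(2 × 9.8) = 42.61 m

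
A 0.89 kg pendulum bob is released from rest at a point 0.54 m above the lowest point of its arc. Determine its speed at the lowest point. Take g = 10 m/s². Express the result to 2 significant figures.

v = 3.3 m/s

Mechanical energy is conserved (no friction): mgh = ½mv²
v = √(2gh) = √(2 × 10 × 0.54) = √10.800 = 3.286 m/s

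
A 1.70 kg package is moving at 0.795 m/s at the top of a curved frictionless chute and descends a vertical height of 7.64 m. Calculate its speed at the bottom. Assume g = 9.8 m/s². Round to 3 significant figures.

v = 12.3 m/s

Mechanical energy is conserved (no friction): ½mv₀² + mgh = ½mv²
v² = v₀² + 2gh = (0.795)² + 2(9.8)(7.64) = 150.38
v = √150.38 = 12.26 m/s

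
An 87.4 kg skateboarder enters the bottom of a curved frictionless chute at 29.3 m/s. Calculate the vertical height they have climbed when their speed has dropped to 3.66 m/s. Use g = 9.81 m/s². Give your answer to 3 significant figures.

h = 43.1 m

Energy balance between the two points: ½mv₁² = ½mv₂² + mgh
h = (v₁² − v₂²)/(2g) = (29.3² − 3.66²)/(2 × 9.81) = 43.07 m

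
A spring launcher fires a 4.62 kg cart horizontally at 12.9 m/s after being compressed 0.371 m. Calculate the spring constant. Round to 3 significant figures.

½kx² = ½mv²
k = mv²/x² = (4.62)(12.9)²/(0.371)² = 5586 N/m

k = 5590 N/m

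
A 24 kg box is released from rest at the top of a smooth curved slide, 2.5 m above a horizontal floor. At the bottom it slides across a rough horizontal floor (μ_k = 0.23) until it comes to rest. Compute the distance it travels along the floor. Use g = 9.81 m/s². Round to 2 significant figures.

d = 11 m

Applying the work–energy principle:
At rest all PE has been dissipated by friction: mgh = μ_k m g d
d = h/μ_k = 2.5/0.23 = 10.87 m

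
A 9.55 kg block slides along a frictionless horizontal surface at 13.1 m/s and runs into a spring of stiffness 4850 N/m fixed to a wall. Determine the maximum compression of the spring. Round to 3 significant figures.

x = 0.581 m

All KE is stored as spring PE at maximum compression: ½mv² = ½kx²
x = v√(m/k) = 13.1 × √(9.55/4850) = 0.5813 m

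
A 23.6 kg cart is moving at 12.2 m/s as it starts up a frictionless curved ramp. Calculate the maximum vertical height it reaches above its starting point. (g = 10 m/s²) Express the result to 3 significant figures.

Setting KE at the bottom equal to PE gained: ½mv² = mgh
h = v²/(2g) = 12.2²/(2 × 10) = 7.442 m

h = 7.44 m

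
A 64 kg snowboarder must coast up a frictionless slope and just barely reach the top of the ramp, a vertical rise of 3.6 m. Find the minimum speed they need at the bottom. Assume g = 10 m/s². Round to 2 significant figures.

At the top they are momentarily at rest, so all KE converts to PE: ½mv² = mgh
v = √(2gh) = √(2 × 10 × 3.6) = 8.485 m/s

v = 8.5 m/s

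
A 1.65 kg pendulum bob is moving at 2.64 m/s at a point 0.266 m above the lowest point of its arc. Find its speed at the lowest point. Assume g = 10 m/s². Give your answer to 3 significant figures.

Energy conservation between the two points: ½mv₀² + mgh = ½mv²
The mass cancels from both sides.
v² = v₀² + 2gh = (2.64)² + 2(10)(0.266) = 12.290
v = √12.290 = 3.506 m/s

v = 3.51 m/s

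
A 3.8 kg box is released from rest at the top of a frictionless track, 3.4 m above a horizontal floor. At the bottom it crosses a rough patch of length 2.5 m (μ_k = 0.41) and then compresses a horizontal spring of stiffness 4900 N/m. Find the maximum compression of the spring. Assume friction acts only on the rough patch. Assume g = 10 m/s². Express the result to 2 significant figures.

x = 0.19 m

Initial energy: E₁ = mgh = (3.8)(10)(3.4) = 129.20 J
Friction removes W_f = μ_k mg d = (0.41)(3.8)(10)(2.5) = 38.95 J
Energy reaching the spring: E = 129.20 − 38.95 = 90.250 J
At max compression ½kx² = E ⇒ x = √(2E/k) = √(2 × 90.250/4900) = 0.1919 m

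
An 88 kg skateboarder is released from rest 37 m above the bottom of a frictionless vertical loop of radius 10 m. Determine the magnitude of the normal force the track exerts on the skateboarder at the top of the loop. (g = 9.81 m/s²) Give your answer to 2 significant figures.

N = 2100 N

Energy from release to top (height 2r): mgh = ½mv_top² + mg(2r)
v_top² = 2g(h − 2r) = 2(9.81)(37 − 20.00) = 333.54 m²/s²
At the top, both N and weight point toward the centre: N + mg = mv_top²/r
N = m(v_top²/r − g) = 88(333.54/10 − 9.81) = 2072 N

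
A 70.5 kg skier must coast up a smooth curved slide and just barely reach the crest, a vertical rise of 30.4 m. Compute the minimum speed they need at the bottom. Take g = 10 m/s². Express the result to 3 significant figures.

At the top they are momentarily at rest, so all KE converts to PE: ½mv² = mgh
v = √(2gh) = √(2 × 10 × 30.4) = 24.66 m/s

v = 24.7 m/s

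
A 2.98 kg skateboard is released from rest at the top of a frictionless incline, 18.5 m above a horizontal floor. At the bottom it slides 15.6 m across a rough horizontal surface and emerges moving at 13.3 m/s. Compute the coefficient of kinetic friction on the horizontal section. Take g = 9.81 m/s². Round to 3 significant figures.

Applying the work–energy principle:
mgh = ½mv² + μ_k m g d
mgh = 540.83 J; ½mv² = 263.57 J
W_f = 540.83 − 263.57 = 277.3 J
μ_k = W_f/(mg·d) = 277.3/(29.23 × 15.6) = 0.6080

μ_k = 0.608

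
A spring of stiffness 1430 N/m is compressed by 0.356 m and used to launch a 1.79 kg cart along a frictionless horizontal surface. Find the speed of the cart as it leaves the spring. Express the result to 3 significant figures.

v = 10.1 m/s

Spring PE converts entirely to kinetic energy: ½kx² = ½mv²
v = x√(k/m) = 0.356 × √(1430/1.79) = 10.06 m/s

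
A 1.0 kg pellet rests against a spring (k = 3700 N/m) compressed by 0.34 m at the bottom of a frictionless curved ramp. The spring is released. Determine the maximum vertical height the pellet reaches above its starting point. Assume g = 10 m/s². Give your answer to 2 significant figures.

At maximum height the pellet is at rest, so ½kx² = mgh
h = kx²/(2mg) = (3700)(0.34)²/(2 × 1.0 × 10) = 21.39 m

h = 21 m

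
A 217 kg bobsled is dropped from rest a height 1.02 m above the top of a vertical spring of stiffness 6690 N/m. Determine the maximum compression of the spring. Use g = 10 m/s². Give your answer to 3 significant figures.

Let x be the compression. The total drop is H + x, and the bobsled is instantaneously at rest at max compression, so energy conservation gives:
mg(H + x) = ½kx²
½(6690)x² − (217)(10)x − (217)(10)(1.02) = 0
3345x² − 2170x − 2213 = 0
x = [2170 + √(4.709e+06 + 2.9615e+07)]/(2 × 3345) = 1.200 m

x = 1.20 m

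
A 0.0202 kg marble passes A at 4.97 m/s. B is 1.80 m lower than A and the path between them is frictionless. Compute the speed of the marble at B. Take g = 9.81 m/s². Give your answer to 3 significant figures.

Energy conservation between the two points: ½mv₀² + mgh = ½mv²
The mass cancels from both sides.
v² = v₀² + 2gh = (4.97)² + 2(9.81)(1.80) = 60.017
v = √60.017 = 7.747 m/s

v = 7.75 m/s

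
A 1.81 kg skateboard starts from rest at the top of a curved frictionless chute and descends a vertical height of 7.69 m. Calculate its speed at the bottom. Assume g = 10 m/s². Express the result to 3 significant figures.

v = 12.4 m/s

Energy conservation between the two points: mgh = ½mv²
v = √(2gh) = √(2 × 10 × 7.69) = √153.80 = 12.40 m/s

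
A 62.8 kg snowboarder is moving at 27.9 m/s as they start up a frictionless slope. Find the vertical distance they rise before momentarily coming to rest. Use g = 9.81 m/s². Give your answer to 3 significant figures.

h = 39.7 m

By energy conservation, ½mv² = mgh
h = v²/(2g) = 27.9²/(2 × 9.81) = 39.67 m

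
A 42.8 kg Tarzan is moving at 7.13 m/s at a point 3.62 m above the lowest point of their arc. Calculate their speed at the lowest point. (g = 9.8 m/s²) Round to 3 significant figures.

By conservation of mechanical energy, ½mv₀² + mgh = ½mv²
v² = v₀² + 2gh = (7.13)² + 2(9.8)(3.62) = 121.79
v = √121.79 = 11.04 m/s

v = 11.0 m/s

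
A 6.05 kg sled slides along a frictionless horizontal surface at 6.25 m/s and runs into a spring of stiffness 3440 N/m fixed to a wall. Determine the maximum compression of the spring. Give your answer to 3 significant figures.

x = 0.262 m

Conservation of energy between contact and max compression: ½mv² = ½kx²
x = v√(m/k) = 6.25 × √(6.05/3440) = 0.2621 m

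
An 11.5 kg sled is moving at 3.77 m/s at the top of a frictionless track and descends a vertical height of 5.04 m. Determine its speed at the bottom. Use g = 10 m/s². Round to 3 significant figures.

v = 10.7 m/s

Equating total energy at the two states: ½mv₀² + mgh = ½mv²
v² = v₀² + 2gh = (3.77)² + 2(10)(5.04) = 115.01
v = √115.01 = 10.72 m/s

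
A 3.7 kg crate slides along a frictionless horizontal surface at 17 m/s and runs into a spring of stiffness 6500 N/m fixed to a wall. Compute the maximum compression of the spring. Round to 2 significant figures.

x = 0.41 m

All KE is stored as spring PE at maximum compression: ½mv² = ½kx²
x = v√(m/k) = 17 × √(3.7/6500) = 0.4056 m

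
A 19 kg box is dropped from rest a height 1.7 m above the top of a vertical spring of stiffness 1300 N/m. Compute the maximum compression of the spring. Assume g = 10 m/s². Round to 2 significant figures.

x = 0.87 m

Measuring PE from the top of the relaxed spring, at max compression the box has dropped H + x with zero KE, so:
mg(H + x) = ½kx²
½(1300)x² − (19)(10)x − (19)(10)(1.7) = 0
650.0x² − 190.0x − 323.0 = 0
x = [190.0 + √(36100 + 839800)]/(2 × 650.0) = 0.8661 m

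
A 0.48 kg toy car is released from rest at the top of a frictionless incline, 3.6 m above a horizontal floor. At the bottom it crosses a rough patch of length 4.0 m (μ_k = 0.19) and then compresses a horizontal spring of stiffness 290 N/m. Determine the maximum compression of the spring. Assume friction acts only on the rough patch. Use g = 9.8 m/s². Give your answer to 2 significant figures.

x = 0.30 m

Initial energy: E₁ = mgh = (0.48)(9.8)(3.6) = 16.934 J
Friction removes W_f = μ_k mg d = (0.19)(0.48)(9.8)(4.0) = 3.575 J
Energy reaching the spring: E = 16.934 − 3.575 = 13.359 J
At max compression ½kx² = E ⇒ x = √(2E/k) = √(2 × 13.359/290) = 0.3035 m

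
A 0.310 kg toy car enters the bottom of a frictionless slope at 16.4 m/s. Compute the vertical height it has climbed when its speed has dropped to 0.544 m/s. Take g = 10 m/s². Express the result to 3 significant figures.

Conservation of energy: ½mv₁² = ½mv₂² + mgh
h = (v₁² − v₂²)/(2g) = (16.4² − 0.544²)/(2 × 10) = 13.43 m

h = 13.4 m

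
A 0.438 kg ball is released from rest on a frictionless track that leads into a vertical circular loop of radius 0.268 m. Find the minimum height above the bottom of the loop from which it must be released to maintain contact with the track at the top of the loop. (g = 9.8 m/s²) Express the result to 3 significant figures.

h = 0.670 m

At the top, for minimum speed gravity alone supplies the centripetal force: mg = mv_top²/r ⇒ v_top² = gr = 2.626 m²/s²
Energy conservation from release height h to the top (height 2r): mgh = ½mv_top² + mg(2r)
h = v_top²/(2g) + 2r = r/2 + 2r = 5r/2 = 0.6700 m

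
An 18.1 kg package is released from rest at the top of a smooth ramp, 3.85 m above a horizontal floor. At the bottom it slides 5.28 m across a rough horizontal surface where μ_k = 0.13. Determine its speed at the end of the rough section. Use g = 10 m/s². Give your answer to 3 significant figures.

v = 7.95 m/s

Energy bookkeeping (friction removes W_f = μ_k N d):
mgh = ½mv² + μ_k m g d
W_f = μ_k mg d = (0.13)(18.1)(10)(5.28) = 124.2 J
½mv² = mgh − W_f = 696.85 − 124.2 = 572.61 J
v = √(2 × 572.61/18.1) = 7.954 m/s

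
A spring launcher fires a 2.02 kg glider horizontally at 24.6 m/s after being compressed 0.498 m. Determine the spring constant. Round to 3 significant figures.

Spring PE at full compression equals KE at release: ½kx² = ½mv²
k = mv²/x² = (2.02)(24.6)²/(0.498)² = 4929 N/m

k = 4930 N/m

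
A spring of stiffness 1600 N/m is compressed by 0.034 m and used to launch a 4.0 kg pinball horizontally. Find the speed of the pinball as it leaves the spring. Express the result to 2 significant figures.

Conservation of energy: ½kx² = ½mv²
v = x√(k/m) = 0.034 × √(1600/4.0) = 0.6800 m/s

v = 0.68 m/s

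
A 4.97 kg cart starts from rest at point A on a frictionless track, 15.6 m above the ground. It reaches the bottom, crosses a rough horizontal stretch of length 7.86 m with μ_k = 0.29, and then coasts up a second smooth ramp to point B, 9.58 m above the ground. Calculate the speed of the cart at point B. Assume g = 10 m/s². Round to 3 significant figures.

Energy at A: mgh₁ = (4.97)(10)(15.6) = 775.32 J
Friction loss: W_f = μ_k mg d = 113.3 J
At B: ½mv² + mgh₂ = mgh₁ − W_f
½mv² = 775.32 − 113.3 − 476.13 = 185.91 J
v = √(2 × 185.91/4.97) = 8.649 m/s

v = 8.65 m/s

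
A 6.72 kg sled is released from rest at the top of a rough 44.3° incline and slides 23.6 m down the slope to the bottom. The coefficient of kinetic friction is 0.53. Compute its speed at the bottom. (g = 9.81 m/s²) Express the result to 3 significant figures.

v = 12.2 m/s

Energy: mgh = ½mv² + W_f, with h = L sinθ and W_f = μ_k (mg cosθ) L
mgh = mgL sinθ = (6.72)(9.81)(23.6)sin44.3° = 1086.6 J
W_f = μ_k mg cosθ · L = (0.53)(6.72)(9.81)cos44.3°·23.6 = 590.1 J
½mv² = 1086.6 − 590.1 = 496.45 J
v = √(2 × 496.45/6.72) = 12.16 m/s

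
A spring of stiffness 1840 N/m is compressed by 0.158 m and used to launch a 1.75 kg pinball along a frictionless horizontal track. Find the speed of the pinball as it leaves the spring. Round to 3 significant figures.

v = 5.12 m/s

The pinball leaves the spring when the spring is at natural length, so ½kx² = ½mv²
v = x√(k/m) = 0.158 × √(1840/1.75) = 5.123 m/s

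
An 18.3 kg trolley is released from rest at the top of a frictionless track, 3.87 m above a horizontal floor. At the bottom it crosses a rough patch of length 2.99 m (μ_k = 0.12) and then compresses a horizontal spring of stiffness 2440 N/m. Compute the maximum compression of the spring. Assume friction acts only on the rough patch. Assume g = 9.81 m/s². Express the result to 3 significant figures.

Initial energy: E₁ = mgh = (18.3)(9.81)(3.87) = 694.75 J
Friction removes W_f = μ_k mg d = (0.12)(18.3)(9.81)(2.99) = 64.41 J
Energy reaching the spring: E = 694.75 − 64.41 = 630.34 J
At max compression ½kx² = E ⇒ x = √(2E/k) = √(2 × 630.34/2440) = 0.7188 m

x = 0.719 m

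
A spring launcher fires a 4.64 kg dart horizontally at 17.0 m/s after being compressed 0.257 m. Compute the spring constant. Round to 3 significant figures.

Energy stored in the spring equals the launch KE: ½kx² = ½mv²
k = mv²/x² = (4.64)(17.0)²/(0.257)² = 20303 N/m

k = 20300 N/m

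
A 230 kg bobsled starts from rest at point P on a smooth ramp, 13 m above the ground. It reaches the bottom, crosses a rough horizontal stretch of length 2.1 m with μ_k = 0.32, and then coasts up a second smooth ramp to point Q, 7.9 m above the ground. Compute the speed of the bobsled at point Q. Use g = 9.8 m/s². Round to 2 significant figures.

Energy at P: mgh₁ = (230)(9.8)(13) = 29302 J
Friction loss: W_f = μ_k mg d = 1515 J
At Q: ½mv² + mgh₂ = mgh₁ − W_f
½mv² = 29302 − 1515 − 17807 = 9980.7 J
v = √(2 × 9980.7/230) = 9.316 m/s

v = 9.3 m/s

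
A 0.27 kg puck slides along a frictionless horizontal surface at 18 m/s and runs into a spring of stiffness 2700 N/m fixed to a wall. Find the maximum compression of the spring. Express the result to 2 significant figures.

Conservation of energy between contact and max compression: ½mv² = ½kx²
x = v√(m/k) = 18 × √(0.27/2700) = 0.1800 m

x = 0.18 m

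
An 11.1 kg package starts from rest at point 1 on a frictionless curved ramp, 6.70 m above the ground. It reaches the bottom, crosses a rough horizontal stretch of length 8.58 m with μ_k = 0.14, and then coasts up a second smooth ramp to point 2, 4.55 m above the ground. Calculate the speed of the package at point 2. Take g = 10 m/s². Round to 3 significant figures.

v = 4.36 m/s

Energy at 1: mgh₁ = (11.1)(10)(6.70) = 743.70 J
Friction loss: W_f = μ_k mg d = 133.3 J
At 2: ½mv² + mgh₂ = mgh₁ − W_f
½mv² = 743.70 − 133.3 − 505.05 = 105.32 J
v = √(2 × 105.32/11.1) = 4.356 m/s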